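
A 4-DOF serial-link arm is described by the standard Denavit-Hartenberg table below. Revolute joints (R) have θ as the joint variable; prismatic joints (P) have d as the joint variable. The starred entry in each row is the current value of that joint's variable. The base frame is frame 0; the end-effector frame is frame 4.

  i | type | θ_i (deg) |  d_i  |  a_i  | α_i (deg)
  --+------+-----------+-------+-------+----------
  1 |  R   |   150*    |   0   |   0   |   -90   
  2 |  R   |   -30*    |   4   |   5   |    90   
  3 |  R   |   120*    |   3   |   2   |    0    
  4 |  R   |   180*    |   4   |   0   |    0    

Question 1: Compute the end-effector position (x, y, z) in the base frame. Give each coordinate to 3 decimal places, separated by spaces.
after link 1: o_1 = (0.0000, 0.0000, 0.0000)
after link 2: o_2 = (-5.7500, -1.2990, 2.5000)
after link 3: o_3 = (-4.5670, -3.9821, 4.5981)
after link 4: o_4 = (-2.8349, -4.9821, 8.0622)

-2.835 -4.982 8.062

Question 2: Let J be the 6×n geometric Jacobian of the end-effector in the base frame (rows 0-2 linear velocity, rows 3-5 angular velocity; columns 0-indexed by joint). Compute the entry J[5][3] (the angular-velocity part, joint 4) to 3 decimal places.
0.866

axis z_3 = (0.4330,-0.2500,0.8660); lever o_n−o_3 = (1.7321,-1.0000,3.4641)
cross product → J_v[:, 3] = (-0.0000,-0.0000,0.0000)
J_ω[:, 3] = z_3
entry J[5][3] = 0.8660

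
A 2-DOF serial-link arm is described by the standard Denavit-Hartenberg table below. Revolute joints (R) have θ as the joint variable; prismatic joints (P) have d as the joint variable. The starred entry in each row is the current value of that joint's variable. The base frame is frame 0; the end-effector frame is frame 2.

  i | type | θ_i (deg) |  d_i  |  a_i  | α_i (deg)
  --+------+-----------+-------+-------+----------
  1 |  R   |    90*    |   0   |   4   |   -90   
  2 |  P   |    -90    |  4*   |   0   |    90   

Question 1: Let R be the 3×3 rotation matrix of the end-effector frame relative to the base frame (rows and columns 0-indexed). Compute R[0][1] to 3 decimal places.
-1.000

End-effector y-axis (col 1 of R) = (-1.0000,0.0000,0.0000)
R[0][1] = -1.0000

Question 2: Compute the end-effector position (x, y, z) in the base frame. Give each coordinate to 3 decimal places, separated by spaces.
-4.000 4.000 0.000

after link 1: o_1 = (0.0000, 4.0000, 0.0000)
after link 2: o_2 = (-4.0000, 4.0000, 0.0000)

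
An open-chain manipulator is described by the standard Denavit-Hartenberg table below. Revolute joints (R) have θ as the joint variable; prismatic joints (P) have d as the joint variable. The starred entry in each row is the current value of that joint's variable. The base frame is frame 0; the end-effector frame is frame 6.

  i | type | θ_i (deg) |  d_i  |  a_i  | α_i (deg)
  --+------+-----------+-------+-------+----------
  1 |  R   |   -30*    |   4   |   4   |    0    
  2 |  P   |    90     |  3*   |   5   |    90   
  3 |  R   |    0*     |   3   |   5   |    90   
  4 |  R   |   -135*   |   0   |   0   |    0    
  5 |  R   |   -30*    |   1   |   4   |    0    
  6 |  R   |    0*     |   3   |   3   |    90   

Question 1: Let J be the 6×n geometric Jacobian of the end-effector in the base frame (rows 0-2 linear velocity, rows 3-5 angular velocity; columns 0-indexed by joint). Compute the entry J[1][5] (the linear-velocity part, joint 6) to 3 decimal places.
2.121

axis z_5 = (0.0000,-0.0000,-1.0000); lever o_n−o_5 = (-2.1213,-2.1213,-3.0000)
cross product → J_v[:, 5] = (-2.1213,2.1213,-0.0000)
J_ω[:, 5] = z_5
entry J[1][5] = 2.1213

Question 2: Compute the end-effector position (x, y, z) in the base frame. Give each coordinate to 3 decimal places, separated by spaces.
6.112 0.211 3.000

after link 1: o_1 = (3.4641, -2.0000, 4.0000)
after link 2: o_2 = (5.9641, 2.3301, 7.0000)
after link 3: o_3 = (11.0622, 5.1603, 7.0000)
after link 4: o_4 = (11.0622, 5.1603, 7.0000)
after link 5: o_5 = (8.2338, 2.3318, 6.0000)
after link 6: o_6 = (6.1124, 0.2105, 3.0000)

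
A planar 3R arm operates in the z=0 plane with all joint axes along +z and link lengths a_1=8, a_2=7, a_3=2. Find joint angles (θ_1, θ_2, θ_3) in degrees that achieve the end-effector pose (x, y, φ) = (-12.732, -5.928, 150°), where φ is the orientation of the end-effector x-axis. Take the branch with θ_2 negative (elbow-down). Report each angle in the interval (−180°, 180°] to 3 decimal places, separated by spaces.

-120.000 -60.002 -29.998

wrist centre = target − a_3·(cos φ, sin φ) = (-10.9999, -6.9280)
cos θ_2 = (168.9961−8²−7²)/(2·8·7) = 0.5000; θ_2 = -60.0023° (elbow-down)
β = atan2(-6.9280,-10.9999) = -147.7964°; ψ = atan2(-6.0623,11.4998) = -27.7968°
θ_1 = β − ψ = -119.9996°
θ_3 = φ − θ_1 − θ_2 = -29.9981° (wrapped to (-180°,180°])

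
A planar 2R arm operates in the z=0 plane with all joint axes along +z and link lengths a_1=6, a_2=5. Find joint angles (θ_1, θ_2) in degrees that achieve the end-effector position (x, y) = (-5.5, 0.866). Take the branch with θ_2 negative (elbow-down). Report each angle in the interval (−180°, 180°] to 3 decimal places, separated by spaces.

-137.896 -120.000

cos θ_2 = (31.0000−6²−5²)/(2·6·5) = -0.5000; θ_2 = -120.0000° (elbow-down)
β = atan2(0.8660,-5.5000) = 171.0520°; ψ = atan2(-4.3301,3.5000) = -51.0517°
θ_1 = β − ψ = 222.1037°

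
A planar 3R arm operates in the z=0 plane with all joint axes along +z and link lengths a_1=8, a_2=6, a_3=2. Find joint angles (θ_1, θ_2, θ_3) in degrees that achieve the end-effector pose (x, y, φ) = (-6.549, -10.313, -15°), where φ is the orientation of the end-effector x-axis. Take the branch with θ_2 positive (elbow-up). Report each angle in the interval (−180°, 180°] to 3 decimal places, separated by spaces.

-150.003 45.007 89.996

wrist centre = target − a_3·(cos φ, sin φ) = (-8.4809, -9.7954)
cos θ_2 = (167.8740−8²−6²)/(2·8·6) = 0.7070; θ_2 = 45.0070° (elbow-up)
β = atan2(-9.7954,-8.4809) = -130.8861°; ψ = atan2(4.2432,12.2421) = 19.1165°
θ_1 = β − ψ = -150.0026°
θ_3 = φ − θ_1 − θ_2 = 89.9956° (wrapped to (-180°,180°])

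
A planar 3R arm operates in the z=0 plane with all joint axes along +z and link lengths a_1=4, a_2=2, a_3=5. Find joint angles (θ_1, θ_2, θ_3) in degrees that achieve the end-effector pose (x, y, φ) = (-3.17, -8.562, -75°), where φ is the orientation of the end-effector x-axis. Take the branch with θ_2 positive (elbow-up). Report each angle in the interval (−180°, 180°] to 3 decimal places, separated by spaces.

wrist centre = target − a_3·(cos φ, sin φ) = (-4.4641, -3.7324)
cos θ_2 = (33.8587−4²−2²)/(2·4·2) = 0.8662; θ_2 = 29.9833° (elbow-up)
β = atan2(-3.7324,-4.4641) = -140.1015°; ψ = atan2(0.9995,5.7323) = 9.8907°
θ_1 = β − ψ = -149.9921°
θ_3 = φ − θ_1 − θ_2 = 45.0089° (wrapped to (-180°,180°])

-149.992 29.983 45.009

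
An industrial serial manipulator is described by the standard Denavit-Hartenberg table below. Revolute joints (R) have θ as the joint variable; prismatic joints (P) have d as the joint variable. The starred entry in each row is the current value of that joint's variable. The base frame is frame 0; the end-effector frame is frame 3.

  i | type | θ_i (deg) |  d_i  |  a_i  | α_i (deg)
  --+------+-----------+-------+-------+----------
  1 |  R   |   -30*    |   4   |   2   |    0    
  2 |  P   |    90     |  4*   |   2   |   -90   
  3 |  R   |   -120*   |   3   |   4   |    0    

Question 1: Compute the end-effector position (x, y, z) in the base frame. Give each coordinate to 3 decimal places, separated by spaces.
after link 1: o_1 = (1.7321, -1.0000, 4.0000)
after link 2: o_2 = (2.7321, 0.7321, 8.0000)
after link 3: o_3 = (-0.8660, 0.5000, 11.4641)

-0.866 0.500 11.464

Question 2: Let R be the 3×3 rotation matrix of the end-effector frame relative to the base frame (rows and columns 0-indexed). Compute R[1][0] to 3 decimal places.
End-effector x-axis (col 0 of R) = (-0.2500,-0.4330,0.8660)
R[1][0] = -0.4330

-0.433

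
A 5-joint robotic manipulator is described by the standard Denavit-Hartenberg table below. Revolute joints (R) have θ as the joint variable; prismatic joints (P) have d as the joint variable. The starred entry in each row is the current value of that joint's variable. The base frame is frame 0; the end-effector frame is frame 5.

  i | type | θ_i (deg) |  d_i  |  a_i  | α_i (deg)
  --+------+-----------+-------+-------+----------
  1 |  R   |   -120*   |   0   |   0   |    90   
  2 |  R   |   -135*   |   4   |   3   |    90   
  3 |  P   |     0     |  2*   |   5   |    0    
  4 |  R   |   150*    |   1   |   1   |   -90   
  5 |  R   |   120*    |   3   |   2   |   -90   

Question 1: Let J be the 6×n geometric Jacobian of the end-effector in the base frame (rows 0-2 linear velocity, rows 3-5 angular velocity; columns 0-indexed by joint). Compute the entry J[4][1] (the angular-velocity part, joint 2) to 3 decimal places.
axis z_1 = (-0.8660,0.5000,0.0000); lever o_n−o_1 = (1.5323,5.4578,-3.6996)
cross product → J_v[:, 1] = (-1.8498,-3.2040,-5.4928)
J_ω[:, 1] = z_1
entry J[4][1] = 0.5000

0.500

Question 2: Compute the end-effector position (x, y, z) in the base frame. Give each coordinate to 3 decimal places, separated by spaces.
after link 1: o_1 = (0.0000, 0.0000, 0.0000)
after link 2: o_2 = (-2.4034, 3.8371, -2.1213)
after link 3: o_3 = (0.0714, 8.1237, -4.2426)
after link 4: o_4 = (-0.3142, 8.4558, -2.9232)
after link 5: o_5 = (1.5323, 5.4578, -3.6996)

1.532 5.458 -3.700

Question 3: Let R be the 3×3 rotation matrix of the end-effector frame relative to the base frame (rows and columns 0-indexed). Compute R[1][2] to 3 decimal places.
0.549

End-effector z-axis (col 2 of R) = (0.8169,0.5490,-0.1768)
R[1][2] = 0.5490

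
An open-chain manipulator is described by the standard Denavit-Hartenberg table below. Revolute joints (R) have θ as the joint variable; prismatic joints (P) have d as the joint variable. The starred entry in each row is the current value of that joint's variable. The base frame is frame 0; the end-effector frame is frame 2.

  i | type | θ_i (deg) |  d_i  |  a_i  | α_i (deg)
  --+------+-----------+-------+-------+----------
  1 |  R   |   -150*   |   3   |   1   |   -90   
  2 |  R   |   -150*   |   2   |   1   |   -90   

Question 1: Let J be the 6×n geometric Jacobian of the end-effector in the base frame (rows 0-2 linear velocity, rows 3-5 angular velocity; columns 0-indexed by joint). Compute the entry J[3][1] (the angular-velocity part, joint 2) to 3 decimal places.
0.500

axis z_1 = (0.5000,-0.8660,0.0000); lever o_n−o_1 = (1.7500,-1.2990,0.5000)
cross product → J_v[:, 1] = (-0.4330,-0.2500,0.8660)
J_ω[:, 1] = z_1
entry J[3][1] = 0.5000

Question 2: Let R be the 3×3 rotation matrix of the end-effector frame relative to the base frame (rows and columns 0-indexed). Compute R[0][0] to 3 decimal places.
0.750

End-effector x-axis (col 0 of R) = (0.7500,0.4330,0.5000)
R[0][0] = 0.7500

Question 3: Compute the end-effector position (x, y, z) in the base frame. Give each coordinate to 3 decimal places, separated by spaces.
after link 1: o_1 = (-0.8660, -0.5000, 3.0000)
after link 2: o_2 = (0.8840, -1.7990, 3.5000)

0.884 -1.799 3.500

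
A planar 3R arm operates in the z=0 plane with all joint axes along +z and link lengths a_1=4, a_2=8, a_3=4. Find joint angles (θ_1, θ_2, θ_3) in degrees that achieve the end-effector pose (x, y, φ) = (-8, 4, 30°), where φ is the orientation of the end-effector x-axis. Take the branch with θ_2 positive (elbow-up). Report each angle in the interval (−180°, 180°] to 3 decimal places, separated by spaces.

150.000 30.000 -150.000

wrist centre = target − a_3·(cos φ, sin φ) = (-11.4641, 2.0000)
cos θ_2 = (135.4256−4²−8²)/(2·4·8) = 0.8660; θ_2 = 30.0000° (elbow-up)
β = atan2(2.0000,-11.4641) = 170.1039°; ψ = atan2(4.0000,10.9282) = 20.1039°
θ_1 = β − ψ = 150.0000°
θ_3 = φ − θ_1 − θ_2 = -150.0000° (wrapped to (-180°,180°])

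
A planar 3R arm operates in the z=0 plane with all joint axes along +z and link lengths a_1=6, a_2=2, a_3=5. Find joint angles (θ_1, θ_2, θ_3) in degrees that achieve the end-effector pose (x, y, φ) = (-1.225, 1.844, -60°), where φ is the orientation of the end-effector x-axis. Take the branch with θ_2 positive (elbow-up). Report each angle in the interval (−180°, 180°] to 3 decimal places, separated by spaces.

wrist centre = target − a_3·(cos φ, sin φ) = (-3.7250, 6.1741)
cos θ_2 = (51.9955−6²−2²)/(2·6·2) = 0.4998; θ_2 = 60.0125° (elbow-up)
β = atan2(6.1741,-3.7250) = 121.1036°; ψ = atan2(1.7323,6.9996) = 13.9003°
θ_1 = β − ψ = 107.2033°
θ_3 = φ − θ_1 − θ_2 = 132.7842° (wrapped to (-180°,180°])

107.203 60.012 132.784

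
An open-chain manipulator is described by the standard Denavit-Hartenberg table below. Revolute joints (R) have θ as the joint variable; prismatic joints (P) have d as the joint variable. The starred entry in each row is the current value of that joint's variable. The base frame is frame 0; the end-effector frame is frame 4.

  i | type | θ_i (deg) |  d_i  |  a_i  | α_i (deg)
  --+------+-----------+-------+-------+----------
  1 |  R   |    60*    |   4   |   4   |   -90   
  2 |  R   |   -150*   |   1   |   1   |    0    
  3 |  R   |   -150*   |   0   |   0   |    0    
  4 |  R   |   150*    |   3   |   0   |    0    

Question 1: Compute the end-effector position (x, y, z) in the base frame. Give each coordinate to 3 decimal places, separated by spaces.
after link 1: o_1 = (2.0000, 3.4641, 4.0000)
after link 2: o_2 = (0.7010, 3.2141, 4.5000)
after link 3: o_3 = (0.7010, 3.2141, 4.5000)
after link 4: o_4 = (-1.8971, 4.7141, 4.5000)

-1.897 4.714 4.500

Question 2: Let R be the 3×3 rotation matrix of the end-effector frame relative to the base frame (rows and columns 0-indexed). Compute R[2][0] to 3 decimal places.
End-effector x-axis (col 0 of R) = (-0.4330,-0.7500,0.5000)
R[2][0] = 0.5000

0.500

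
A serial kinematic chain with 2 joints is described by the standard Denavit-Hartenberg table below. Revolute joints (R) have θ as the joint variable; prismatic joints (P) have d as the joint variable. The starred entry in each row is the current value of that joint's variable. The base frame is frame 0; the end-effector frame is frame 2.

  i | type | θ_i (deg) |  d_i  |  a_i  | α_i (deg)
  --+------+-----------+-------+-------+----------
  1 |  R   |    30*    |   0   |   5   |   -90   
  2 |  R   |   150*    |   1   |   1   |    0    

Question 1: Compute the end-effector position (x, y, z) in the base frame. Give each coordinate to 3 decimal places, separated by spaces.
after link 1: o_1 = (4.3301, 2.5000, 0.0000)
after link 2: o_2 = (3.0801, 2.9330, -0.5000)

3.080 2.933 -0.500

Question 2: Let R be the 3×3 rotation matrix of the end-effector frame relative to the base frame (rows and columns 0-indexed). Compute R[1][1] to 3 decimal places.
End-effector y-axis (col 1 of R) = (-0.4330,-0.2500,0.8660)
R[1][1] = -0.2500

-0.250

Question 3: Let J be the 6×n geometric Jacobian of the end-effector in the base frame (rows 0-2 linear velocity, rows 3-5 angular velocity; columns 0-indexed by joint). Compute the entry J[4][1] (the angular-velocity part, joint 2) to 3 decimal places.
axis z_1 = (-0.5000,0.8660,0.0000); lever o_n−o_1 = (-1.2500,0.4330,-0.5000)
cross product → J_v[:, 1] = (-0.4330,-0.2500,0.8660)
J_ω[:, 1] = z_1
entry J[4][1] = 0.8660

0.866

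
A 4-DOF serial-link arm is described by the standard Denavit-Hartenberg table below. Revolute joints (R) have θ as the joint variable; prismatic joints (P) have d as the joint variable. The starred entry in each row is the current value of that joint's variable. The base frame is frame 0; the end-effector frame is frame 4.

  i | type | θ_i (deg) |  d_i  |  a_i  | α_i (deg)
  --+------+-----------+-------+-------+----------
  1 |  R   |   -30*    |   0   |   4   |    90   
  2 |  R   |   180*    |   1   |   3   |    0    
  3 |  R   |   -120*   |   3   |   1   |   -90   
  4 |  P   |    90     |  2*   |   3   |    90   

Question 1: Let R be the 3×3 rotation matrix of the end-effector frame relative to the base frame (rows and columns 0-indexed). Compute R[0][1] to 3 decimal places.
End-effector y-axis (col 1 of R) = (-0.7500,0.4330,0.5000)
R[0][1] = -0.7500

-0.750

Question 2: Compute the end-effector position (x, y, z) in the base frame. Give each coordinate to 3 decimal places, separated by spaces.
after link 1: o_1 = (3.4641, -2.0000, 0.0000)
after link 2: o_2 = (0.3660, -1.3660, 0.0000)
after link 3: o_3 = (-0.7010, -4.2141, 0.8660)
after link 4: o_4 = (-0.7010, -0.7500, 1.8660)

-0.701 -0.750 1.866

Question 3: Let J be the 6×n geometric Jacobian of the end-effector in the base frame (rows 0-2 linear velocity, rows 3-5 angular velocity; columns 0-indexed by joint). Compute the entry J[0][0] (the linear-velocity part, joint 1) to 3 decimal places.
axis z_0 = ẑ; lever o_n−o_0 = (-0.7010,-0.7500,1.8660)
cross product → J_v[:, 0] = (0.7500,-0.7010,0.0000)
J_ω[:, 0] = z_0
entry J[0][0] = 0.7500

0.750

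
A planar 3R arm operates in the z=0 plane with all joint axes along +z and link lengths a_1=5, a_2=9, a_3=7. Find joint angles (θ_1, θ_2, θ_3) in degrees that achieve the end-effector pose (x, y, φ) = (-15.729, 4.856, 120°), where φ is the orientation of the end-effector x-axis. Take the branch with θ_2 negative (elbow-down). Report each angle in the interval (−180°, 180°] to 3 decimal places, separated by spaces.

-135.002 -59.998 -45.001

wrist centre = target − a_3·(cos φ, sin φ) = (-12.2290, -1.2062)
cos θ_2 = (151.0033−5²−9²)/(2·5·9) = 0.5000; θ_2 = -59.9976° (elbow-down)
β = atan2(-1.2062,-12.2290) = -174.3670°; ψ = atan2(-7.7940,9.5003) = -39.3653°
θ_1 = β − ψ = -135.0017°
θ_3 = φ − θ_1 − θ_2 = -45.0008° (wrapped to (-180°,180°])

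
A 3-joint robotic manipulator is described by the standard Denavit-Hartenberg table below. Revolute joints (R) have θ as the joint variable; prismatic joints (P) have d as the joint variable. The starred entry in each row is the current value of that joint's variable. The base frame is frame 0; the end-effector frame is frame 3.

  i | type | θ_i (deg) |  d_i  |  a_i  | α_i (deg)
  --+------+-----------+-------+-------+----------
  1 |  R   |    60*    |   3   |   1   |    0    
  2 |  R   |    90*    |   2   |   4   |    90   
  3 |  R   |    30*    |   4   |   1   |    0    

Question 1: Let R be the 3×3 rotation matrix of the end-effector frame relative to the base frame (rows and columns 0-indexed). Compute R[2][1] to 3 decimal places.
End-effector y-axis (col 1 of R) = (0.4330,-0.2500,0.8660)
R[2][1] = 0.8660

0.866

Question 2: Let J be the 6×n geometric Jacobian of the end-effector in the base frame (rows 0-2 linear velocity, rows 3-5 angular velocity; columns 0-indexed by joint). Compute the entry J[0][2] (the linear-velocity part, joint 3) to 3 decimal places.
axis z_2 = (0.5000,0.8660,0.0000); lever o_n−o_2 = (1.2500,3.8971,0.5000)
cross product → J_v[:, 2] = (0.4330,-0.2500,0.8660)
J_ω[:, 2] = z_2
entry J[0][2] = 0.4330

0.433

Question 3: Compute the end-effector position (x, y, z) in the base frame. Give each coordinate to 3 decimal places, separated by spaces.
-1.714 6.763 5.500

after link 1: o_1 = (0.5000, 0.8660, 3.0000)
after link 2: o_2 = (-2.9641, 2.8660, 5.0000)
after link 3: o_3 = (-1.7141, 6.7631, 5.5000)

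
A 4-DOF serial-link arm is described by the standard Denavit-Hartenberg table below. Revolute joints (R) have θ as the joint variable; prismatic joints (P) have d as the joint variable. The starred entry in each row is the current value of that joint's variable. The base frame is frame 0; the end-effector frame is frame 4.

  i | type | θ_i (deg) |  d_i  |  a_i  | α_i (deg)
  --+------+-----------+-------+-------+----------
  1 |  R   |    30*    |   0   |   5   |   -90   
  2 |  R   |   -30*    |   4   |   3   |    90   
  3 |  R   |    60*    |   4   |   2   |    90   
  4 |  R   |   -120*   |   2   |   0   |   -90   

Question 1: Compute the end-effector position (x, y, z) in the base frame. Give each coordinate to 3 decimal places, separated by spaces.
after link 1: o_1 = (4.3301, 2.5000, 0.0000)
after link 2: o_2 = (4.5801, 7.2631, 1.5000)
after link 3: o_3 = (2.7321, 8.1962, 5.4641)
after link 4: o_4 = (4.5311, 8.0801, 6.3301)

4.531 8.080 6.330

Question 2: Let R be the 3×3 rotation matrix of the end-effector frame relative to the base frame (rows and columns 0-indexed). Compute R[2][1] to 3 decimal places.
End-effector y-axis (col 1 of R) = (-0.8995,0.0580,-0.4330)
R[2][1] = -0.4330

-0.433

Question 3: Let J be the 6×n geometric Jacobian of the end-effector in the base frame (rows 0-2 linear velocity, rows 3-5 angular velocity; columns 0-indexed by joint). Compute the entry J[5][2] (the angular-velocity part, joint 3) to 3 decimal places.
0.866

axis z_2 = (-0.4330,-0.2500,0.8660); lever o_n−o_2 = (-0.0490,0.8170,4.8301)
cross product → J_v[:, 2] = (-1.9151,2.0490,-0.3660)
J_ω[:, 2] = z_2
entry J[5][2] = 0.8660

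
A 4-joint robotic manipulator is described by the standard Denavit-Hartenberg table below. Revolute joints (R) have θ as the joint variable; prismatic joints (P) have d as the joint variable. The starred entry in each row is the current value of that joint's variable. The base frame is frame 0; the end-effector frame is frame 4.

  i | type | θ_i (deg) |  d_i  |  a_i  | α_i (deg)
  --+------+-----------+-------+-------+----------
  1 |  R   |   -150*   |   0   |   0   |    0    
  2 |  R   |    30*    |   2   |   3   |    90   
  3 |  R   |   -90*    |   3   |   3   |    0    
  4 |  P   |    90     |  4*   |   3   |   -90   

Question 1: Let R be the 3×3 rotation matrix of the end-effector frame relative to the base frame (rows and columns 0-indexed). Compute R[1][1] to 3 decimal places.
-0.500

End-effector y-axis (col 1 of R) = (0.8660,-0.5000,0.0000)
R[1][1] = -0.5000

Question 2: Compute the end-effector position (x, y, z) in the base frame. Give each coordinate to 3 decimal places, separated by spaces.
after link 1: o_1 = (0.0000, 0.0000, 0.0000)
after link 2: o_2 = (-1.5000, -2.5981, 2.0000)
after link 3: o_3 = (-4.0981, -1.0981, -1.0000)
after link 4: o_4 = (-9.0622, -1.6962, -1.0000)

-9.062 -1.696 -1.000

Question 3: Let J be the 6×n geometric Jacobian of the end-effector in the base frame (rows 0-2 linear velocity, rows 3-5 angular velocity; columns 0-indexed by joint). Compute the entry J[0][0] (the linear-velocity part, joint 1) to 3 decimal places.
1.696

axis z_0 = ẑ; lever o_n−o_0 = (-9.0622,-1.6962,-1.0000)
cross product → J_v[:, 0] = (1.6962,-9.0622,0.0000)
J_ω[:, 0] = z_0
entry J[0][0] = 1.6962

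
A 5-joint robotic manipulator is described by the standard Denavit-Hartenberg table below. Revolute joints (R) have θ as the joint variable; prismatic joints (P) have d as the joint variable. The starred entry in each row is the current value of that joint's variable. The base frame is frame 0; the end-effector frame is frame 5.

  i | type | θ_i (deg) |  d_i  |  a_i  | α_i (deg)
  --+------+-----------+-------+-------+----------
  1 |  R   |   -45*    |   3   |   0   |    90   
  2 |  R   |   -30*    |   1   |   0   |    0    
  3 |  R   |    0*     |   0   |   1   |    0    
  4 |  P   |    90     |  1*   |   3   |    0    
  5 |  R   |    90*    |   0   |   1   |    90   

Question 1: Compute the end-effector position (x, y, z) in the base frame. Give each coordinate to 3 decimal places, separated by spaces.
after link 1: o_1 = (0.0000, 0.0000, 3.0000)
after link 2: o_2 = (-0.7071, -0.7071, 3.0000)
after link 3: o_3 = (-0.0947, -1.3195, 2.5000)
after link 4: o_4 = (0.2588, -3.0872, 5.0981)
after link 5: o_5 = (-0.3536, -2.4749, 5.5981)

-0.354 -2.475 5.598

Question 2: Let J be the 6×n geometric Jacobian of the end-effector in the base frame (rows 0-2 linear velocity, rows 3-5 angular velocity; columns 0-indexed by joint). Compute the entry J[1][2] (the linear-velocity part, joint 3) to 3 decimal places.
axis z_2 = (-0.7071,-0.7071,0.0000); lever o_n−o_2 = (0.3536,-1.7678,2.5981)
cross product → J_v[:, 2] = (-1.8371,1.8371,1.5000)
J_ω[:, 2] = z_2
entry J[1][2] = 1.8371

1.837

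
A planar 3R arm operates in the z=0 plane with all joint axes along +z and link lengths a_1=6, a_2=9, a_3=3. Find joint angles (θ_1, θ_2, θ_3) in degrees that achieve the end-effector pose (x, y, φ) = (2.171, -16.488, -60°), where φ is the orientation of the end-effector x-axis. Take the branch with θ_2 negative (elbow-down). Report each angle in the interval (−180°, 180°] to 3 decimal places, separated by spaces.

-60.004 -44.990 44.995

wrist centre = target − a_3·(cos φ, sin φ) = (0.6710, -13.8899)
cos θ_2 = (193.3802−6²−9²)/(2·6·9) = 0.7072; θ_2 = -44.9905° (elbow-down)
β = atan2(-13.8899,0.6710) = -87.2343°; ψ = atan2(-6.3629,12.3650) = -27.2299°
θ_1 = β − ψ = -60.0044°
θ_3 = φ − θ_1 − θ_2 = 44.9949° (wrapped to (-180°,180°])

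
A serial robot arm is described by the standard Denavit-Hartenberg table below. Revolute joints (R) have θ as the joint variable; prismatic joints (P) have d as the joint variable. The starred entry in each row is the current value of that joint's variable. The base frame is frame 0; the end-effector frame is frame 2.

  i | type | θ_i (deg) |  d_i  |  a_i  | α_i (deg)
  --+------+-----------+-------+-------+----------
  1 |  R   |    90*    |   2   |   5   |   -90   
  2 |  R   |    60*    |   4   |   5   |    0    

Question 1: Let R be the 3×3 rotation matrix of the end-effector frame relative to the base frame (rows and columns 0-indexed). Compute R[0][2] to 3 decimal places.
-1.000

End-effector z-axis (col 2 of R) = (-1.0000,0.0000,0.0000)
R[0][2] = -1.0000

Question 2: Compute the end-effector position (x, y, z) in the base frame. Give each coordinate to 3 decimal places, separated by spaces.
-4.000 7.500 -2.330

after link 1: o_1 = (0.0000, 5.0000, 2.0000)
after link 2: o_2 = (-4.0000, 7.5000, -2.3301)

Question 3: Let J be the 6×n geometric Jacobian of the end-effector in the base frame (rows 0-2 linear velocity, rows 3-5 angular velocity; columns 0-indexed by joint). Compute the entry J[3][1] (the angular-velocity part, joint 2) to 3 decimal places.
axis z_1 = (-1.0000,0.0000,0.0000); lever o_n−o_1 = (-4.0000,2.5000,-4.3301)
cross product → J_v[:, 1] = (-0.0000,-4.3301,-2.5000)
J_ω[:, 1] = z_1
entry J[3][1] = -1.0000

-1.000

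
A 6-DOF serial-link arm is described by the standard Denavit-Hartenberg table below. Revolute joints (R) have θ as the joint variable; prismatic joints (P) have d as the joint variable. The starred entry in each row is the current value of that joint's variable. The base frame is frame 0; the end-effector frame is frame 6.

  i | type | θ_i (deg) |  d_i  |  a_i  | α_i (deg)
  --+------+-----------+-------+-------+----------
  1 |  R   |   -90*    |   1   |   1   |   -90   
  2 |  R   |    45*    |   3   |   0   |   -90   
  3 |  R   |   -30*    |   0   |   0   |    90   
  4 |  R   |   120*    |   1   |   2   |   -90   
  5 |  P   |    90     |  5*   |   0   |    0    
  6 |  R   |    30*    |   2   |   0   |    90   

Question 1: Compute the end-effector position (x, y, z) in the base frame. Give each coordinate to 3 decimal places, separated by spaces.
0.335 2.428 6.928

after link 1: o_1 = (0.0000, -1.0000, 1.0000)
after link 2: o_2 = (3.0000, -1.0000, 1.0000)
after link 3: o_3 = (3.0000, -1.0000, 1.0000)
after link 4: o_4 = (3.3660, 1.1907, 0.7412)
after link 5: o_5 = (1.2010, 2.0746, 5.1606)
after link 6: o_6 = (0.3349, 2.4281, 6.9284)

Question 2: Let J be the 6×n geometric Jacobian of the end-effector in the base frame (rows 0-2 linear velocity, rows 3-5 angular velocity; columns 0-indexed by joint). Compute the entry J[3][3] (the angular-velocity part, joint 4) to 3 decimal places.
0.866

axis z_3 = (0.8660,0.3536,0.3536); lever o_n−o_3 = (-2.6651,3.4281,5.9284)
cross product → J_v[:, 3] = (0.8840,-6.0764,3.9111)
J_ω[:, 3] = z_3
entry J[3][3] = 0.8660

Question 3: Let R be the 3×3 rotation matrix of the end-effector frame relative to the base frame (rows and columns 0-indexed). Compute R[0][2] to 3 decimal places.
-0.650

End-effector z-axis (col 2 of R) = (-0.6495,0.6187,-0.4419)
R[0][2] = -0.6495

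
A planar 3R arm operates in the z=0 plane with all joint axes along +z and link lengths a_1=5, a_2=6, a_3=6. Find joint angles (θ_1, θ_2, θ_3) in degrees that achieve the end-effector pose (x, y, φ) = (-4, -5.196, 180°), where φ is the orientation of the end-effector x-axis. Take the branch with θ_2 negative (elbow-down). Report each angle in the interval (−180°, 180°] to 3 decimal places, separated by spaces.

wrist centre = target − a_3·(cos φ, sin φ) = (2.0000, -5.1960)
cos θ_2 = (30.9984−5²−6²)/(2·5·6) = -0.5000; θ_2 = -120.0017° (elbow-down)
β = atan2(-5.1960,2.0000) = -68.9477°; ψ = atan2(-5.1961,1.9998) = -68.9495°
θ_1 = β − ψ = 0.0017°
θ_3 = φ − θ_1 − θ_2 = -60.0000° (wrapped to (-180°,180°])

0.002 -120.002 -60.000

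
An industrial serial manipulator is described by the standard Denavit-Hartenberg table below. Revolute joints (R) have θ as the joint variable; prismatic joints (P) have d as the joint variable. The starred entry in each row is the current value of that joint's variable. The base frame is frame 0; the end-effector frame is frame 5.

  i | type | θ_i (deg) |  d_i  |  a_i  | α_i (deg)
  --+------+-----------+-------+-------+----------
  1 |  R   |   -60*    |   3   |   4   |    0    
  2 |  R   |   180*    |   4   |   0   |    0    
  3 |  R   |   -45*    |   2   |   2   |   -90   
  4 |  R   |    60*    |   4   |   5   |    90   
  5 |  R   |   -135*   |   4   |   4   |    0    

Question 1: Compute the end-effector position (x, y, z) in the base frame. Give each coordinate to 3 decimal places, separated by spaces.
after link 1: o_1 = (2.0000, -3.4641, 3.0000)
after link 2: o_2 = (2.0000, -3.4641, 7.0000)
after link 3: o_3 = (2.5176, -1.5322, 9.0000)
after link 4: o_4 = (-0.6990, 1.9178, 4.6699)
after link 5: o_5 = (2.5636, 3.1658, 9.1194)

2.564 3.166 9.119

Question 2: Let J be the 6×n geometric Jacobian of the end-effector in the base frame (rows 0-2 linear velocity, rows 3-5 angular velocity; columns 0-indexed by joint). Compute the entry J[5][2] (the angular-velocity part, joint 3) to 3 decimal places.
axis z_2 = (0.0000,0.0000,1.0000); lever o_n−o_2 = (0.5636,6.6299,2.1194)
cross product → J_v[:, 2] = (-6.6299,0.5636,0.0000)
J_ω[:, 2] = z_2
entry J[5][2] = 1.0000

1.000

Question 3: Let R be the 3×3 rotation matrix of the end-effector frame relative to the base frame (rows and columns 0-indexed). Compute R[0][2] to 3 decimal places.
0.224

End-effector z-axis (col 2 of R) = (0.2241,0.8365,0.5000)
R[0][2] = 0.2241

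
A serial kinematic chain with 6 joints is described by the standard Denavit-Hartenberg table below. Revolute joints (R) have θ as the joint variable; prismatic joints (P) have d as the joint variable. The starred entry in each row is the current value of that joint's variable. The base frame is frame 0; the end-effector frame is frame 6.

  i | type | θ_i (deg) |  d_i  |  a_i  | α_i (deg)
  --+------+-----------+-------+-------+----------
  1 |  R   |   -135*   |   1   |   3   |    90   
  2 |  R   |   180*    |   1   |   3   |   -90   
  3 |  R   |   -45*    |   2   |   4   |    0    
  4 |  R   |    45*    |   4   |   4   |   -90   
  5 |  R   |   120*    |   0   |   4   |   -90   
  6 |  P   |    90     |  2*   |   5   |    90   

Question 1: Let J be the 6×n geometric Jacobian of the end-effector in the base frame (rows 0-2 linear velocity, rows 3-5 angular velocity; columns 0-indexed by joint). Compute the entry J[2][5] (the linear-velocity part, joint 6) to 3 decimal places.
prismatic axis z_5 = (-0.6124,-0.6124,-0.5000)
J_v[:, 5] = z_5; J_ω[:, 5] = (0,0,0)
entry J[2][5] = -0.5000

-0.500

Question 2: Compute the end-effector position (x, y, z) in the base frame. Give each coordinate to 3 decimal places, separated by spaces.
after link 1: o_1 = (-2.1213, -2.1213, 1.0000)
after link 2: o_2 = (-0.7071, 0.7071, 1.0000)
after link 3: o_3 = (-0.7071, 4.7071, -1.0000)
after link 4: o_4 = (2.1213, 7.5355, -5.0000)
after link 5: o_5 = (0.7071, 6.1213, -1.5359)
after link 6: o_6 = (-4.0532, 8.4321, -2.5359)

-4.053 8.432 -2.536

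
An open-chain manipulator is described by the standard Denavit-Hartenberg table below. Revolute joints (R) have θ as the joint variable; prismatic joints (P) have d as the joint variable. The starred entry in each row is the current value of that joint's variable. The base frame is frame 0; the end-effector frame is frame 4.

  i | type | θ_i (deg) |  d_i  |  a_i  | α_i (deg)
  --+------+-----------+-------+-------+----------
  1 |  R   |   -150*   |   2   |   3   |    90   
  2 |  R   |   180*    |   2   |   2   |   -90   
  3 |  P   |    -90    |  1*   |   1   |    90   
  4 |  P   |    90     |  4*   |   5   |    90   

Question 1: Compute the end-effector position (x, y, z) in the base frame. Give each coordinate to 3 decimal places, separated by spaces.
after link 1: o_1 = (-2.5981, -1.5000, 2.0000)
after link 2: o_2 = (-1.8660, 1.2321, 2.0000)
after link 3: o_3 = (-2.3660, 2.0981, 1.0000)
after link 4: o_4 = (-5.8301, 0.0981, -4.0000)

-5.830 0.098 -4.000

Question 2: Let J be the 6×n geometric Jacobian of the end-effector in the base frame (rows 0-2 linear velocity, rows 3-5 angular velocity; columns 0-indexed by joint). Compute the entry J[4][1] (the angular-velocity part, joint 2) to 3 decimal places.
0.866

axis z_1 = (-0.5000,0.8660,0.0000); lever o_n−o_1 = (-3.2321,1.5981,-6.0000)
cross product → J_v[:, 1] = (-5.1962,-3.0000,2.0000)
J_ω[:, 1] = z_1
entry J[4][1] = 0.8660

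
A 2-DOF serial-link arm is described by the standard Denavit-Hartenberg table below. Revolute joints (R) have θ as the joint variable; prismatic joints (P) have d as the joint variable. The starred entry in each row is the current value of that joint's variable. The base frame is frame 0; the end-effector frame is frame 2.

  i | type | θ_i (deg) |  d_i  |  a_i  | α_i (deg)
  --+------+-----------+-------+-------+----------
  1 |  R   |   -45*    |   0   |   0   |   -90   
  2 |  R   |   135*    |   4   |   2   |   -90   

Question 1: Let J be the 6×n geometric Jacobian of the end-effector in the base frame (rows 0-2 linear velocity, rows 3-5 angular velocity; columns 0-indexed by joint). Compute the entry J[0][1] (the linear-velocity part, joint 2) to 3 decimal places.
-1.000

axis z_1 = (0.7071,0.7071,0.0000); lever o_n−o_1 = (1.8284,3.8284,-1.4142)
cross product → J_v[:, 1] = (-1.0000,1.0000,1.4142)
J_ω[:, 1] = z_1
entry J[0][1] = -1.0000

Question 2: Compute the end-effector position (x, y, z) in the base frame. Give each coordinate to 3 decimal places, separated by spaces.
after link 1: o_1 = (0.0000, 0.0000, 0.0000)
after link 2: o_2 = (1.8284, 3.8284, -1.4142)

1.828 3.828 -1.414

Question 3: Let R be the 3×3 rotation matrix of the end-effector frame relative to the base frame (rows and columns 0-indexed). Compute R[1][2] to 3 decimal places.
0.500

End-effector z-axis (col 2 of R) = (-0.5000,0.5000,0.7071)
R[1][2] = 0.5000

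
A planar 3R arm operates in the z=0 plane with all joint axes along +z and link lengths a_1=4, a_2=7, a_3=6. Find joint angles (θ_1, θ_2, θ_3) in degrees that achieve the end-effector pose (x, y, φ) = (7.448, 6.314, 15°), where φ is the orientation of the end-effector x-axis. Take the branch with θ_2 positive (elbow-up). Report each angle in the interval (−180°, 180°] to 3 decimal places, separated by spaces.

-30.008 135.005 -89.997

wrist centre = target − a_3·(cos φ, sin φ) = (1.6524, 4.7611)
cos θ_2 = (25.3985−4²−7²)/(2·4·7) = -0.7072; θ_2 = 135.0051° (elbow-up)
β = atan2(4.7611,1.6524) = 70.8595°; ψ = atan2(4.9493,-0.9502) = 100.8676°
θ_1 = β − ψ = -30.0081°
θ_3 = φ − θ_1 − θ_2 = -89.9969° (wrapped to (-180°,180°])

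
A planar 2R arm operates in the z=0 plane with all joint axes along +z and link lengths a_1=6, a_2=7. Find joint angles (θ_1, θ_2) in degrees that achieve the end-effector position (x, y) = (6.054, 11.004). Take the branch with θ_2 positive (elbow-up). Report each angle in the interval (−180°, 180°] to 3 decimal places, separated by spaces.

44.996 30.010

cos θ_2 = (157.7389−6²−7²)/(2·6·7) = 0.8659; θ_2 = 30.0098° (elbow-up)
β = atan2(11.0040,6.0540) = 61.1820°; ψ = atan2(3.5010,12.0616) = 16.1861°
θ_1 = β − ψ = 44.9959°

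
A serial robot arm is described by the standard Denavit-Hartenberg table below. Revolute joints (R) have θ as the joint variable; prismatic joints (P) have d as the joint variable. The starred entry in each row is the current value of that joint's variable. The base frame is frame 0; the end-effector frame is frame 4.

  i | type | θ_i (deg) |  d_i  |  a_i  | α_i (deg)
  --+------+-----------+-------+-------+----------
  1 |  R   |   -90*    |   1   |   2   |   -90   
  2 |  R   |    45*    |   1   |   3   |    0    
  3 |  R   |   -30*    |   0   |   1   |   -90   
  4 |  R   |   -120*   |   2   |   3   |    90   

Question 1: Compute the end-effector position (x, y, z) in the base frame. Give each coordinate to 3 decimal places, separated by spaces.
after link 1: o_1 = (0.0000, -2.0000, 1.0000)
after link 2: o_2 = (1.0000, -4.1213, -1.1213)
after link 3: o_3 = (1.0000, -5.0872, -1.3801)
after link 4: o_4 = (3.5981, -3.1207, -2.9238)

3.598 -3.121 -2.924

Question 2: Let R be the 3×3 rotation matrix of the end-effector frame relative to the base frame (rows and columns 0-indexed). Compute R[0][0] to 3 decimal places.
End-effector x-axis (col 0 of R) = (0.8660,0.4830,0.1294)
R[0][0] = 0.8660

0.866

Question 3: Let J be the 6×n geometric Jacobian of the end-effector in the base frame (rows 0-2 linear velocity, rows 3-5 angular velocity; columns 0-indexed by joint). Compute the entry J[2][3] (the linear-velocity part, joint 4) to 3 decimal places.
-0.672

axis z_3 = (0.0000,0.2588,-0.9659); lever o_n−o_3 = (2.5981,1.9665,-1.5436)
cross product → J_v[:, 3] = (1.5000,-2.5095,-0.6724)
J_ω[:, 3] = z_3
entry J[2][3] = -0.6724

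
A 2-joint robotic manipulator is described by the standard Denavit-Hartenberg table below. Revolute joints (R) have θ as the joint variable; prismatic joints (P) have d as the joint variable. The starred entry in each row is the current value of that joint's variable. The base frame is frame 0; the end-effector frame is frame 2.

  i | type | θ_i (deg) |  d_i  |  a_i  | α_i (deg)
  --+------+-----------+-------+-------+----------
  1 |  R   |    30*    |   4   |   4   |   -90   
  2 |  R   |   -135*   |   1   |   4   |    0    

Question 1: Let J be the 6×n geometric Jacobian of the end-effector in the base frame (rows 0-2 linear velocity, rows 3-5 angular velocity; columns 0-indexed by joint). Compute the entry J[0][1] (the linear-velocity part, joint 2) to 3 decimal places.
2.449

axis z_1 = (-0.5000,0.8660,0.0000); lever o_n−o_1 = (-2.9495,-0.5482,2.8284)
cross product → J_v[:, 1] = (2.4495,1.4142,2.8284)
J_ω[:, 1] = z_1
entry J[0][1] = 2.4495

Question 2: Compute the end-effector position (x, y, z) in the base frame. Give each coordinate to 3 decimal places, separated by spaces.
0.515 1.452 6.828

after link 1: o_1 = (3.4641, 2.0000, 4.0000)
after link 2: o_2 = (0.5146, 1.4518, 6.8284)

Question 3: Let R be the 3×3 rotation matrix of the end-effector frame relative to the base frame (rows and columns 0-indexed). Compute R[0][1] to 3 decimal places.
0.612

End-effector y-axis (col 1 of R) = (0.6124,0.3536,0.7071)
R[0][1] = 0.6124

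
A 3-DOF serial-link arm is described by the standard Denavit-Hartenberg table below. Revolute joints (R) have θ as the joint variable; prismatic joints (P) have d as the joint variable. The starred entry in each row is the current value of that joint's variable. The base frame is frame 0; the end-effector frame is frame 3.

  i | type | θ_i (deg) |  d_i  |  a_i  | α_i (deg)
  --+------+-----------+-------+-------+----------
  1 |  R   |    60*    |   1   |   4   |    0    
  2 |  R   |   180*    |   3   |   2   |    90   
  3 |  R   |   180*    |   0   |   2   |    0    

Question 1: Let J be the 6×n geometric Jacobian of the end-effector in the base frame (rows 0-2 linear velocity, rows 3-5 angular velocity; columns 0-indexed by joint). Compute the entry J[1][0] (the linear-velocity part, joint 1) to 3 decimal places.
2.000

axis z_0 = ẑ; lever o_n−o_0 = (2.0000,3.4641,4.0000)
cross product → J_v[:, 0] = (-3.4641,2.0000,0.0000)
J_ω[:, 0] = z_0
entry J[1][0] = 2.0000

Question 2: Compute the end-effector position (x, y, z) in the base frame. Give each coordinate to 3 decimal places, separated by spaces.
after link 1: o_1 = (2.0000, 3.4641, 1.0000)
after link 2: o_2 = (1.0000, 1.7321, 4.0000)
after link 3: o_3 = (2.0000, 3.4641, 4.0000)

2.000 3.464 4.000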